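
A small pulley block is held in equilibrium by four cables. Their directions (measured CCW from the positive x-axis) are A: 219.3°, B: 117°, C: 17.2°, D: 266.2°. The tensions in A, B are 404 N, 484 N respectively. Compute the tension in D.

T_D ≈ 348 N

Resolve: ΣF_x = 404 cos 219.3° + 484 cos 117° + T_C cos 17.2° + T_D cos 266.2° = 0.
        ΣF_y = 404 sin 219.3° + 484 sin 117° + T_C sin 17.2° + T_D sin 266.2° = 0.
The known terms sum to (-532.4, 175.4) N, so 0.9553 T_C − 0.0663 T_D = 532.4 and 0.2957 T_C − 0.9978 T_D = -175.4.
Solving simultaneously: T_C = 581.4 N, T_D = 348.1 N.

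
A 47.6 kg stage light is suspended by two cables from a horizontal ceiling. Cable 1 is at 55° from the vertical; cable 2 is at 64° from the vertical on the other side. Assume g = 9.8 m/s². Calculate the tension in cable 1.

T_1 ≈ 479 N

Angles from the horizontal: cable 1 is 90° − 55° = 35°, cable 2 is 90° − 64° = 26°.
Weight W = 47.6 × 9.8 = 466.5 N acts straight down.
Horizontal: T_1 cos 35° = T_2 cos 26°  →  T_2 = 0.9114 T_1.
Vertical: T_1 sin 35° + T_2 sin 26° = 466.5.
Substituting the horizontal relation into the vertical equation gives 0.9731 T_1 = 466.5, so T_1 = 479.4 N.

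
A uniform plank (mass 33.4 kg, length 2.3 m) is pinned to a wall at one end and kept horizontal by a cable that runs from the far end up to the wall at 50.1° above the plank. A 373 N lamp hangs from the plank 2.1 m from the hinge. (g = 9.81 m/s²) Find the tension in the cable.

Take torques about the hinge: T sin 50.1° · 2.3 = 33.4×9.81×1.15 + 373×2.1 = 1160.1 N·m.
So T = 1160.1 / (0.7672 × 2.3) = 657.48 N.

T ≈ 657 N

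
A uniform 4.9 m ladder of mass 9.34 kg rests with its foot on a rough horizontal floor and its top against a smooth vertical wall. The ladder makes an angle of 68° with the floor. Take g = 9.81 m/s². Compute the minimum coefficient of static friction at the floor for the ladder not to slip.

μ_min ≈ 0.202

ΣF_y = 0: N_floor = 9.34×9.81 = 91.625 N.
Torques about the foot: N_wall · 4.9 sin 68° = 9.34×9.81×2.45 cos 68° → N_wall = 18.51 N.
ΣF_x = 0: f_floor = N_wall = 18.51 N.
μ_min = f_floor / N_floor = 18.51 / 91.625 = 0.202.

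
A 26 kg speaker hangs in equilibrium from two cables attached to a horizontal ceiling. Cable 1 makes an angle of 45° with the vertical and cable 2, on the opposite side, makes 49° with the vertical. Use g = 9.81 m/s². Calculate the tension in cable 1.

Angles from the horizontal: cable 1 is 90° − 45° = 45°, cable 2 is 90° − 49° = 41°.
Weight W = 26 × 9.81 = 255.1 N acts straight down.
Horizontal: T_1 cos 45° = T_2 cos 41°  →  T_2 = 0.9369 T_1.
Vertical: T_1 sin 45° + T_2 sin 41° = 255.1.
Substituting the horizontal relation into the vertical equation gives 1.322 T_1 = 255.1, so T_1 = 193 N.

T_1 ≈ 193 N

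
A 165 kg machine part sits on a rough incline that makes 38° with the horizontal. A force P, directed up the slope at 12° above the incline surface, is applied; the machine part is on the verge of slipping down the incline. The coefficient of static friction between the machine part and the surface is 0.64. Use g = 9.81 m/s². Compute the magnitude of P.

On the verge of sliding down the incline, friction equals μN and acts up the slope.
Perpendicular: N + P sin 12° = W cos 38° = 1276 N.
Along incline: P cos 12° + μN = W sin 38° with W sin 38° = 996.5 N.
Solving the pair for P and N: P = 213.2 N, N = 1231 N (and f = μN = 788 N).

P ≈ 213 N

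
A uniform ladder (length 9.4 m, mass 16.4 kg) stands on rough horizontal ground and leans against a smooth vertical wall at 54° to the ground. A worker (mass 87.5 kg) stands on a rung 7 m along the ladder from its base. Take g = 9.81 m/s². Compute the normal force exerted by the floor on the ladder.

N_floor ≈ 1020 N

ΣF_y = 0: N_floor = 16.4×9.81 + 87.5×9.81 = 1019.3 N.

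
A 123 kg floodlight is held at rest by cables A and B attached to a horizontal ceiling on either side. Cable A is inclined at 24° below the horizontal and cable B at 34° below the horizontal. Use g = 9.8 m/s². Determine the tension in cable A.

Weight W = 123 × 9.8 = 1205 N acts straight down.
Horizontal: T_A cos 24° = T_B cos 34°  →  T_B = 1.102 T_A.
Vertical: T_A sin 24° + T_B sin 34° = 1205.
Substituting the horizontal relation into the vertical equation gives 1.023 T_A = 1205, so T_A = 1178 N.

T_A ≈ 1180 N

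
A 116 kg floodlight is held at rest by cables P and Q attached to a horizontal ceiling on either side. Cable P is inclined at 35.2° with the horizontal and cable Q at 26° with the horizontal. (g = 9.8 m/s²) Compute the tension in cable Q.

T_Q ≈ 1060 N

Weight W = 116 × 9.8 = 1137 N acts straight down.
Horizontal: T_P cos 35.2° = T_Q cos 26°  →  T_P = 1.1 T_Q.
Vertical: T_P sin 35.2° + T_Q sin 26° = 1137.
Substituting the horizontal relation into the vertical equation gives 1.072 T_Q = 1137, so T_Q = 1060 N.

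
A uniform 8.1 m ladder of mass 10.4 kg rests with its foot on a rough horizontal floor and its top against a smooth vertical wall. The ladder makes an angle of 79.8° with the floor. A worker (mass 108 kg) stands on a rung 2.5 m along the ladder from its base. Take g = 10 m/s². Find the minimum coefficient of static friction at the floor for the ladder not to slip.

ΣF_y = 0: N_floor = 10.4×10 + 108×10 = 1184 N.
Torques about the foot: N_wall · 8.1 sin 79.8° = 10.4×10×4.05 cos 79.8° + 108×10×2.5 cos 79.8° → N_wall = 69.332 N.
ΣF_x = 0: f_floor = N_wall = 69.332 N.
μ_min = f_floor / N_floor = 69.332 / 1184 = 0.05856.

μ_min ≈ 0.0586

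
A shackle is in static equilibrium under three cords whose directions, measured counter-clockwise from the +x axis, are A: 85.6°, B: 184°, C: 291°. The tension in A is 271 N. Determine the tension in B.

T_B ≈ 122 N

Resolve: ΣF_x = 271 cos 85.6° + T_B cos 184° + T_C cos 291° = 0.
        ΣF_y = 271 sin 85.6° + T_B sin 184° + T_C sin 291° = 0.
The known terms sum to (20.79, 270.2) N, so -0.9976 T_B + 0.3584 T_C = -20.79 and -0.0698 T_B − 0.9336 T_C = -270.2.
Solving simultaneously: T_B = 121.6 N, T_C = 280.3 N.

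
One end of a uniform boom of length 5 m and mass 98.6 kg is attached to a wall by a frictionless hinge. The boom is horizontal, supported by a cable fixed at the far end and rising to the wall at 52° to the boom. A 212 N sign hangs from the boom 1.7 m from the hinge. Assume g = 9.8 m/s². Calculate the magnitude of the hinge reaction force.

|H| ≈ 759 N

Take torques about the hinge: T sin 52° · 5 = 98.6×9.8×2.5 + 212×1.7 = 2776.1 N·m.
So T = 2776.1 / (0.7880 × 5) = 704.58 N.
ΣF_x = 0: H_x = T cos 52° = 433.79 N.
ΣF_y = 0: H_y = (98.6×9.8 + 212) − T sin 52° = 1178.3 − 555.22 = 623.06 N.
|H| = √(H_x² + H_y²) = √((433.79)² + (623.06)²) = 759.19 N.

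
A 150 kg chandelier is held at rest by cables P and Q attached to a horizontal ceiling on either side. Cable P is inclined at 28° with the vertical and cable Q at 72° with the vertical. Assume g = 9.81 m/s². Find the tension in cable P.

Angles from the horizontal: cable P is 90° − 28° = 62°, cable Q is 90° − 72° = 18°.
Weight W = 150 × 9.81 = 1472 N acts straight down.
Horizontal: T_P cos 62° = T_Q cos 18°  →  T_Q = 0.4936 T_P.
Vertical: T_P sin 62° + T_Q sin 18° = 1472.
Substituting the horizontal relation into the vertical equation gives 1.035 T_P = 1472, so T_P = 1421 N.

T_P ≈ 1420 N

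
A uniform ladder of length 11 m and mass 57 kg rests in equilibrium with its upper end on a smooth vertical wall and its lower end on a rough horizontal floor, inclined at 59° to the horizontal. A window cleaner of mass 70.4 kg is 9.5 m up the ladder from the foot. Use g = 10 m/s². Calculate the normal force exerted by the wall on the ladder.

Torques about the foot: N_wall · 11 sin 59° = 57×10×5.5 cos 59° + 70.4×10×9.5 cos 59° → N_wall = 536.57 N.

N_wall ≈ 537 N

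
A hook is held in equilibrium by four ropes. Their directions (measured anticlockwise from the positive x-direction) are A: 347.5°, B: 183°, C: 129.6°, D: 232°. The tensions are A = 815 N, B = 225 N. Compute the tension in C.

Resolve: ΣF_x = 815 cos 347.5° + 225 cos 183° + T_C cos 129.6° + T_D cos 232° = 0.
        ΣF_y = 815 sin 347.5° + 225 sin 183° + T_C sin 129.6° + T_D sin 232° = 0.
The known terms sum to (571, -188.2) N, so -0.6374 T_C − 0.6157 T_D = -571 and 0.7705 T_C − 0.7880 T_D = 188.2.
Solving simultaneously: T_C = 579.3 N, T_D = 327.7 N.

T_C ≈ 579 N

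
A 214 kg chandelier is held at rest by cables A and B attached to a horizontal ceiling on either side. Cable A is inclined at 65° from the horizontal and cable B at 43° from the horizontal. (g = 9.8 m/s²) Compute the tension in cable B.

Weight W = 214 × 9.8 = 2097 N acts straight down.
Horizontal: T_A cos 65° = T_B cos 43°  →  T_A = 1.731 T_B.
Vertical: T_A sin 65° + T_B sin 43° = 2097.
Substituting the horizontal relation into the vertical equation gives 2.25 T_B = 2097, so T_B = 931.9 N.

T_B ≈ 932 N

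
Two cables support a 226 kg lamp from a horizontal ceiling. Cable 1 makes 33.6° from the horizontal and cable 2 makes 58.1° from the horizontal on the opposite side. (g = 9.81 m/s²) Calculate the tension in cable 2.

Weight W = 226 × 9.81 = 2217 N acts straight down.
Horizontal: T_1 cos 33.6° = T_2 cos 58.1°  →  T_1 = 0.6344 T_2.
Vertical: T_1 sin 33.6° + T_2 sin 58.1° = 2217.
Substituting the horizontal relation into the vertical equation gives 1.2 T_2 = 2217, so T_2 = 1847 N.

T_2 ≈ 1850 N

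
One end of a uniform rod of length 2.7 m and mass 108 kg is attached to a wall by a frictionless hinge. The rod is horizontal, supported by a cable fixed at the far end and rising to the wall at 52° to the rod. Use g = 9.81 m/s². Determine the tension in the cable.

Take torques about the hinge: T sin 52° · 2.7 = 108×9.81×1.35 = 1430.3 N·m.
So T = 1430.3 / (0.7880 × 2.7) = 672.25 N.

T ≈ 672 N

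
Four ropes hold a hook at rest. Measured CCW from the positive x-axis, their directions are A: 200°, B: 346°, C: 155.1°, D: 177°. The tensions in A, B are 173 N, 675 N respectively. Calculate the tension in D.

Resolve: ΣF_x = 173 cos 200° + 675 cos 346° + T_C cos 155.1° + T_D cos 177° = 0.
        ΣF_y = 173 sin 200° + 675 sin 346° + T_C sin 155.1° + T_D sin 177° = 0.
The known terms sum to (492.4, -222.5) N, so -0.9070 T_C − 0.9986 T_D = -492.4 and 0.4210 T_C + 0.0523 T_D = 222.5.
Solving simultaneously: T_C = 526.5 N, T_D = 14.81 N.

T_D ≈ 14.8 N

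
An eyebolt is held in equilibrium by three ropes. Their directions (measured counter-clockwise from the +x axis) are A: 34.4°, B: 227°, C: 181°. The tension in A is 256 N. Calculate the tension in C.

T_C ≈ 77.6 N

Resolve: ΣF_x = 256 cos 34.4° + T_B cos 227° + T_C cos 181° = 0.
        ΣF_y = 256 sin 34.4° + T_B sin 227° + T_C sin 181° = 0.
The known terms sum to (211.2, 144.6) N, so -0.6820 T_B − 0.9998 T_C = -211.2 and -0.7314 T_B − 0.0175 T_C = -144.6.
Solving simultaneously: T_B = 195.9 N, T_C = 77.63 N.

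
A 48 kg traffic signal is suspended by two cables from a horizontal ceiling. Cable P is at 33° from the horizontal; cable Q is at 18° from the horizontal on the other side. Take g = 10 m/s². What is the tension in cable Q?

Weight W = 48 × 10 = 480 N acts straight down.
Horizontal: T_P cos 33° = T_Q cos 18°  →  T_P = 1.134 T_Q.
Vertical: T_P sin 33° + T_Q sin 18° = 480.
Substituting the horizontal relation into the vertical equation gives 0.9266 T_Q = 480, so T_Q = 518 N.

T_Q ≈ 518 N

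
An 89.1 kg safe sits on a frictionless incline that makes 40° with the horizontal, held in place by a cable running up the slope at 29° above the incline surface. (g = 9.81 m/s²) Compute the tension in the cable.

Take axes along and perpendicular to the incline. Weight components: W sin 40° = 561.8 N down-slope, W cos 40° = 669.6 N into the surface.
Along incline: T cos 29° = W sin 40° → T = 642.4 N.
Perpendicular: N = W cos 40° − T sin 29° = 358.1 N.

T ≈ 642 N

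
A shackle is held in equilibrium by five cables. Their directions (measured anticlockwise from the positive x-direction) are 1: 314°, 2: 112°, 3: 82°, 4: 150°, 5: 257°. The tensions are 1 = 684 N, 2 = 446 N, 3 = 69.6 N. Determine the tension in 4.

Resolve: ΣF_x = 684 cos 314° + 446 cos 112° + 69.6 cos 82° + T_4 cos 150° + T_5 cos 257° = 0.
        ΣF_y = 684 sin 314° + 446 sin 112° + 69.6 sin 82° + T_4 sin 150° + T_5 sin 257° = 0.
The known terms sum to (317.8, -9.582) N, so -0.8660 T_4 − 0.2250 T_5 = -317.8 and 0.5000 T_4 − 0.9744 T_5 = 9.582.
Solving simultaneously: T_4 = 326 N, T_5 = 157.5 N.

T_4 ≈ 326 N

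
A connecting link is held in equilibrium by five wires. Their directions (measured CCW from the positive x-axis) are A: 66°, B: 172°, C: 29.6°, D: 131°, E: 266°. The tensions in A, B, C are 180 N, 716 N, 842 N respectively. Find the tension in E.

T_E ≈ 734 N

Resolve: ΣF_x = 180 cos 66° + 716 cos 172° + 842 cos 29.6° + T_D cos 131° + T_E cos 266° = 0.
        ΣF_y = 180 sin 66° + 716 sin 172° + 842 sin 29.6° + T_D sin 131° + T_E sin 266° = 0.
The known terms sum to (96.3, 680) N, so -0.6561 T_D − 0.0698 T_E = -96.3 and 0.7547 T_D − 0.9976 T_E = -680.
Solving simultaneously: T_D = 68.77 N, T_E = 733.7 N.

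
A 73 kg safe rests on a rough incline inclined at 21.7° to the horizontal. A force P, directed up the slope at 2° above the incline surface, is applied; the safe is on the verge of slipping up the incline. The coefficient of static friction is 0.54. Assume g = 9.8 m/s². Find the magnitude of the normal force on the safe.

On the verge of sliding up the incline, friction equals μN and acts down the slope.
Perpendicular: N + P sin 2° = W cos 21.7° = 664.7 N.
Along incline: P cos 2° = W sin 21.7° + μN  with W sin 21.7° = 264.5 N.
Solving the pair for P and N: P = 612.3 N, N = 643.3 N (and f = μN = 347.4 N).

N ≈ 643 N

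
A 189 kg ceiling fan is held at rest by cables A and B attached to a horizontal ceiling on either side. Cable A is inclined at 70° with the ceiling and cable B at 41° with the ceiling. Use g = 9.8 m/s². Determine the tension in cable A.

T_A ≈ 1500 N

Weight W = 189 × 9.8 = 1852 N acts straight down.
Horizontal: T_A cos 70° = T_B cos 41°  →  T_B = 0.4532 T_A.
Vertical: T_A sin 70° + T_B sin 41° = 1852.
Substituting the horizontal relation into the vertical equation gives 1.237 T_A = 1852, so T_A = 1497 N.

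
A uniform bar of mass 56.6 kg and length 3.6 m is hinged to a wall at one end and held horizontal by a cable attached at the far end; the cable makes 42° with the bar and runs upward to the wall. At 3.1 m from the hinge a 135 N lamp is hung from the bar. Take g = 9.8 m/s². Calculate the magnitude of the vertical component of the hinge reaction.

Take torques about the hinge: T sin 42° · 3.6 = 56.6×9.8×1.8 + 135×3.1 = 1416.9 N·m.
So T = 1416.9 / (0.6691 × 3.6) = 588.21 N.
ΣF_y = 0: H_y = (56.6×9.8 + 135) − T sin 42° = 689.68 − 393.59 = 296.09 N.

|H_y| ≈ 296 N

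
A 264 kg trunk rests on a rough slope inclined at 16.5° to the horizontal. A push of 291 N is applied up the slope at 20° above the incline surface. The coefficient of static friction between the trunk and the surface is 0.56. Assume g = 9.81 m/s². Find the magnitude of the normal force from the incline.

Axes along / perpendicular to the incline. W sin 16.5° = 735.6 N down-slope; W cos 16.5° = 2483 N into the surface.
Perpendicular: N = W cos 16.5° − P sin 20° = 2483 − 99.53 = 2384 N.
Along incline: P cos 20° + f = W sin 16.5° (friction acts up-slope) → f = 735.6 − 273.5 = 462.1 N.
|f| = 462.1 N ≤ μN = 1335 N, so the trunk is indeed static.

N ≈ 2380 N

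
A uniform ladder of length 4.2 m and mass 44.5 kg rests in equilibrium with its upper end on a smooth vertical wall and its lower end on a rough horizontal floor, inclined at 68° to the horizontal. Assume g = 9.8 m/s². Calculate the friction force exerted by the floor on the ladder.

f ≈ 88.1 N

Torques about the foot: N_wall · 4.2 sin 68° = 44.5×9.8×2.1 cos 68° → N_wall = 88.098 N.
ΣF_x = 0: f_floor = N_wall = 88.098 N.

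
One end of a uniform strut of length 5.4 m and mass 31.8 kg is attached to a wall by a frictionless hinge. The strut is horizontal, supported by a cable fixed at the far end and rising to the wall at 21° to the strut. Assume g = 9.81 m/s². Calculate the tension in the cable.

T ≈ 435 N

Take torques about the hinge: T sin 21° · 5.4 = 31.8×9.81×2.7 = 842.29 N·m.
So T = 842.29 / (0.3584 × 5.4) = 435.25 N.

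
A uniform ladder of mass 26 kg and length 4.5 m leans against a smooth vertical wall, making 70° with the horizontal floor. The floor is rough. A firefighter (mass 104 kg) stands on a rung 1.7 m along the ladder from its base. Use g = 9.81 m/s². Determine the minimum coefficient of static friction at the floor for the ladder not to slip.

μ_min ≈ 0.146

ΣF_y = 0: N_floor = 26×9.81 + 104×9.81 = 1275.3 N.
Torques about the foot: N_wall · 4.5 sin 70° = 26×9.81×2.25 cos 70° + 104×9.81×1.7 cos 70° → N_wall = 186.7 N.
ΣF_x = 0: f_floor = N_wall = 186.7 N.
μ_min = f_floor / N_floor = 186.7 / 1275.3 = 0.1464.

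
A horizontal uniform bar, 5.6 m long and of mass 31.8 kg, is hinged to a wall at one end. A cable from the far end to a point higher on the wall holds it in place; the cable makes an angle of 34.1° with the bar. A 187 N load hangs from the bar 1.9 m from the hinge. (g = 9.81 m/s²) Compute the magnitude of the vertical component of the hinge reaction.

Take torques about the hinge: T sin 34.1° · 5.6 = 31.8×9.81×2.8 + 187×1.9 = 1228.8 N·m.
So T = 1228.8 / (0.5606 × 5.6) = 391.38 N.
ΣF_y = 0: H_y = (31.8×9.81 + 187) − T sin 34.1° = 498.96 − 219.43 = 279.53 N.

|H_y| ≈ 280 N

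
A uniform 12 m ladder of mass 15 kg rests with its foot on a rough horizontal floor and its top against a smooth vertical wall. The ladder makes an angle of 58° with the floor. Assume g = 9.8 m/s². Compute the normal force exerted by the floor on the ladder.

N_floor ≈ 147 N

ΣF_y = 0: N_floor = 15×9.8 = 147 N.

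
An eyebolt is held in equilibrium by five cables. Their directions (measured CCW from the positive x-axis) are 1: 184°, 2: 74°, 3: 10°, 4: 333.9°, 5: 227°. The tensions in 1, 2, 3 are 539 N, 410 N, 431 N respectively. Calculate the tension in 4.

T_4 ≈ 308 N

Resolve: ΣF_x = 539 cos 184° + 410 cos 74° + 431 cos 10° + T_4 cos 333.9° + T_5 cos 227° = 0.
        ΣF_y = 539 sin 184° + 410 sin 74° + 431 sin 10° + T_4 sin 333.9° + T_5 sin 227° = 0.
The known terms sum to (-0.2236, 431.4) N, so 0.8980 T_4 − 0.6820 T_5 = 0.2236 and -0.4399 T_4 − 0.7314 T_5 = -431.4.
Solving simultaneously: T_4 = 307.6 N, T_5 = 404.8 N.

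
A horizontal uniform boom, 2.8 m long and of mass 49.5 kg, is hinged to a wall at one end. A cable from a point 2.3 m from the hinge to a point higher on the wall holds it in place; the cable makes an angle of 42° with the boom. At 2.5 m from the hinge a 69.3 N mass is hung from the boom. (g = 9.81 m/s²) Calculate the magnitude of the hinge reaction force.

|H| ≈ 451 N

Take torques about the hinge: T sin 42° · 2.3 = 49.5×9.81×1.4 + 69.3×2.5 = 853.08 N·m.
So T = 853.08 / (0.6691 × 2.3) = 554.31 N.
ΣF_x = 0: H_x = T cos 42° = 411.93 N.
ΣF_y = 0: H_y = (49.5×9.81 + 69.3) − T sin 42° = 554.89 − 370.91 = 183.99 N.
|H| = √(H_x² + H_y²) = √((411.93)² + (183.99)²) = 451.15 N.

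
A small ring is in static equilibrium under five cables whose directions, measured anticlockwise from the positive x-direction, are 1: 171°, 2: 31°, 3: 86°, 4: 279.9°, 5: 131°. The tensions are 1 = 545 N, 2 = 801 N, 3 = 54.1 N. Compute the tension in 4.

T_4 ≈ 923 N

Resolve: ΣF_x = 545 cos 171° + 801 cos 31° + 54.1 cos 86° + T_4 cos 279.9° + T_5 cos 131° = 0.
        ΣF_y = 545 sin 171° + 801 sin 31° + 54.1 sin 86° + T_4 sin 279.9° + T_5 sin 131° = 0.
The known terms sum to (152.1, 551.8) N, so 0.1719 T_4 − 0.6561 T_5 = -152.1 and -0.9851 T_4 + 0.7547 T_5 = -551.8.
Solving simultaneously: T_4 = 923 N, T_5 = 473.7 N.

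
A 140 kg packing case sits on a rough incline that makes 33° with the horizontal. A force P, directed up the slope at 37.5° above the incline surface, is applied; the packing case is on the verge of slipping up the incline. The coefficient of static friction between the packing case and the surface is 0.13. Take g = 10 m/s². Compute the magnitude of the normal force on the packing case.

On the verge of sliding up the incline, friction equals μN and acts down the slope.
Perpendicular: N + P sin 37.5° = W cos 33° = 1174 N.
Along incline: P cos 37.5° = W sin 33° + μN  with W sin 33° = 762.5 N.
Solving the pair for P and N: P = 1049 N, N = 535.6 N (and f = μN = 69.63 N).

N ≈ 536 N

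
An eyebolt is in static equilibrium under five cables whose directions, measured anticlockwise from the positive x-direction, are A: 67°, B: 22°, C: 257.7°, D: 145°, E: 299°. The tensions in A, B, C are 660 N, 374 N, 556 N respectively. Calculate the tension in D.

Resolve: ΣF_x = 660 cos 67° + 374 cos 22° + 556 cos 257.7° + T_D cos 145° + T_E cos 299° = 0.
        ΣF_y = 660 sin 67° + 374 sin 22° + 556 sin 257.7° + T_D sin 145° + T_E sin 299° = 0.
The known terms sum to (486.2, 204.4) N, so -0.8192 T_D + 0.4848 T_E = -486.2 and 0.5736 T_D − 0.8746 T_E = -204.4.
Solving simultaneously: T_D = 1196 N, T_E = 1018 N.

T_D ≈ 1200 N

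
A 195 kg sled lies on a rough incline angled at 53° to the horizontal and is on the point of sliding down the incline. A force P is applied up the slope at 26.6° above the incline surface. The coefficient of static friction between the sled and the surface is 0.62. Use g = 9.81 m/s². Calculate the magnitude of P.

P ≈ 1320 N

On the verge of sliding down the incline, friction equals μN and acts up the slope.
Perpendicular: N + P sin 26.6° = W cos 53° = 1151 N.
Along incline: P cos 26.6° + μN = W sin 53° with W sin 53° = 1528 N.
Solving the pair for P and N: P = 1320 N, N = 560.1 N (and f = μN = 347.3 N).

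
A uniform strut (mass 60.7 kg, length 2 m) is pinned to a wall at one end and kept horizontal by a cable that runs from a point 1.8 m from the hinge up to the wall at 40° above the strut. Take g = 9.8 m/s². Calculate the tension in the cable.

Take torques about the hinge: T sin 40° · 1.8 = 60.7×9.8×1 = 594.86 N·m.
So T = 594.86 / (0.6428 × 1.8) = 514.13 N.

T ≈ 514 N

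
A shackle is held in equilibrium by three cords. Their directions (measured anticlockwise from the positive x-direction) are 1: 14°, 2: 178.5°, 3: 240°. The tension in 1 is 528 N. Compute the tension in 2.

Resolve: ΣF_x = 528 cos 14° + T_2 cos 178.5° + T_3 cos 240° = 0.
        ΣF_y = 528 sin 14° + T_2 sin 178.5° + T_3 sin 240° = 0.
The known terms sum to (512.3, 127.7) N, so -0.9997 T_2 − 0.5000 T_3 = -512.3 and 0.0262 T_2 − 0.8660 T_3 = -127.7.
Solving simultaneously: T_2 = 432.2 N, T_3 = 160.6 N.

T_2 ≈ 432 N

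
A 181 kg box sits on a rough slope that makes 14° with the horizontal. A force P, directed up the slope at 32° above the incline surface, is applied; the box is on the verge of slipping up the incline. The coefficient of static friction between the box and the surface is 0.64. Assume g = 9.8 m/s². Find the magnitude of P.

On the verge of sliding up the incline, friction equals μN and acts down the slope.
Perpendicular: N + P sin 32° = W cos 14° = 1721 N.
Along incline: P cos 32° = W sin 14° + μN  with W sin 14° = 429.1 N.
Solving the pair for P and N: P = 1289 N, N = 1038 N (and f = μN = 664.3 N).

P ≈ 1290 N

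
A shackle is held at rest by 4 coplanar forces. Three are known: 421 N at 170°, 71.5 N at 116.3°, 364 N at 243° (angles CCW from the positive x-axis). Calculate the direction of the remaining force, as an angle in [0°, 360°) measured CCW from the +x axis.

θ ≈ 17°

Sum the known components: ΣF_x = -611.5 N, ΣF_y = -187.1 N.
For equilibrium the remaining force must supply (−ΣF_x, −ΣF_y) = (611.5, 187.1) N.
Magnitude = √((611.5)² + (187.1)²) = 639.5 N; direction = atan2(187.1, 611.5) = 17.0°.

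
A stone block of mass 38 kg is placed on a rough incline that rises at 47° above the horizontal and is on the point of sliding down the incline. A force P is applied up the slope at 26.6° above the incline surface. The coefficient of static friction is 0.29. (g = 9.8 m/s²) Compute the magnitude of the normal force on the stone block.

N ≈ 138 N

On the verge of sliding down the incline, friction equals μN and acts up the slope.
Perpendicular: N + P sin 26.6° = W cos 47° = 254 N.
Along incline: P cos 26.6° + μN = W sin 47° with W sin 47° = 272.4 N.
Solving the pair for P and N: P = 260 N, N = 137.6 N (and f = μN = 39.89 N).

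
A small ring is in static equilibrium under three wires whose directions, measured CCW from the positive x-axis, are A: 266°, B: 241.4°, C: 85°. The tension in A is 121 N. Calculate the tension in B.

T_B ≈ 5.27 N

Resolve: ΣF_x = 121 cos 266° + T_B cos 241.4° + T_C cos 85° = 0.
        ΣF_y = 121 sin 266° + T_B sin 241.4° + T_C sin 85° = 0.
The known terms sum to (-8.441, -120.7) N, so -0.4787 T_B + 0.0872 T_C = 8.441 and -0.8780 T_B + 0.9962 T_C = 120.7.
Solving simultaneously: T_B = 5.275 N, T_C = 125.8 N.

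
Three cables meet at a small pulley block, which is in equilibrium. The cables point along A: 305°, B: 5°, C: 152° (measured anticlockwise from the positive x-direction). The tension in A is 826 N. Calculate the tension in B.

Resolve: ΣF_x = 826 cos 305° + T_B cos 5° + T_C cos 152° = 0.
        ΣF_y = 826 sin 305° + T_B sin 5° + T_C sin 152° = 0.
The known terms sum to (473.8, -676.6) N, so 0.9962 T_B − 0.8829 T_C = -473.8 and 0.0872 T_B + 0.4695 T_C = 676.6.
Solving simultaneously: T_B = 688.5 N, T_C = 1313 N.

T_B ≈ 689 N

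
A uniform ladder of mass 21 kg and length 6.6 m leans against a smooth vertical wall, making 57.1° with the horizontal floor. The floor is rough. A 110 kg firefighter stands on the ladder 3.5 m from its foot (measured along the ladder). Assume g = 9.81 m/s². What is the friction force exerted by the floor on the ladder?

Torques about the foot: N_wall · 6.6 sin 57.1° = 21×9.81×3.3 cos 57.1° + 110×9.81×3.5 cos 57.1° → N_wall = 436.84 N.
ΣF_x = 0: f_floor = N_wall = 436.84 N.

f ≈ 437 N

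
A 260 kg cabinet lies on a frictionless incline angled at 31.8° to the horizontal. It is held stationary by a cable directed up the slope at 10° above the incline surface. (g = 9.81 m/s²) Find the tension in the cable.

T ≈ 1360 N

Take axes along and perpendicular to the incline. Weight components: W sin 31.8° = 1344 N down-slope, W cos 31.8° = 2168 N into the surface.
Along incline: T cos 10° = W sin 31.8° → T = 1365 N.
Perpendicular: N = W cos 31.8° − T sin 10° = 1931 N.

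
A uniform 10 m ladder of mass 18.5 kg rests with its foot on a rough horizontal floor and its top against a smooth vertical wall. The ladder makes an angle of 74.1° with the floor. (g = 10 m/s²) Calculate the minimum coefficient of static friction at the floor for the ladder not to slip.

μ_min ≈ 0.142

ΣF_y = 0: N_floor = 18.5×10 = 185 N.
Torques about the foot: N_wall · 10 sin 74.1° = 18.5×10×5 cos 74.1° → N_wall = 26.349 N.
ΣF_x = 0: f_floor = N_wall = 26.349 N.
μ_min = f_floor / N_floor = 26.349 / 185 = 0.1424.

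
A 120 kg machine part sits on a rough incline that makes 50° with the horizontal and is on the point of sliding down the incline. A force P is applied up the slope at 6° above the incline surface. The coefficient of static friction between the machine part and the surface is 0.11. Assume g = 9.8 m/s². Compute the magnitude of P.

On the verge of sliding down the incline, friction equals μN and acts up the slope.
Perpendicular: N + P sin 6° = W cos 50° = 755.9 N.
Along incline: P cos 6° + μN = W sin 50° with W sin 50° = 900.9 N.
Solving the pair for P and N: P = 831.8 N, N = 669 N (and f = μN = 73.59 N).

P ≈ 832 N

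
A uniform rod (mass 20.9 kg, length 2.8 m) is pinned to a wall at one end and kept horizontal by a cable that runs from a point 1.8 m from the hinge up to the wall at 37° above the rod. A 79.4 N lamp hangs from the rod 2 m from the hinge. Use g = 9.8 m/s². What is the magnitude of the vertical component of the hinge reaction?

Take torques about the hinge: T sin 37° · 1.8 = 20.9×9.8×1.4 + 79.4×2 = 445.55 N·m.
So T = 445.55 / (0.6018 × 1.8) = 411.3 N.
ΣF_y = 0: H_y = (20.9×9.8 + 79.4) − T sin 37° = 284.22 − 247.53 = 36.693 N.

|H_y| ≈ 36.7 N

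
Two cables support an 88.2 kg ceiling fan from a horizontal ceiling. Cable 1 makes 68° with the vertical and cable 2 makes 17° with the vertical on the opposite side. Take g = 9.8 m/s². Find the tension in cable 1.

Angles from the horizontal: cable 1 is 90° − 68° = 22°, cable 2 is 90° − 17° = 73°.
Weight W = 88.2 × 9.8 = 864.4 N acts straight down.
Horizontal: T_1 cos 22° = T_2 cos 73°  →  T_2 = 3.171 T_1.
Vertical: T_1 sin 22° + T_2 sin 73° = 864.4.
Substituting the horizontal relation into the vertical equation gives 3.407 T_1 = 864.4, so T_1 = 253.7 N.

T_1 ≈ 254 N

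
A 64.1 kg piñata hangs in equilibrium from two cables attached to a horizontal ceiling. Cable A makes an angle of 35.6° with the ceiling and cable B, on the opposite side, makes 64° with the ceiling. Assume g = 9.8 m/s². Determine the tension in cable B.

T_B ≈ 518 N

Weight W = 64.1 × 9.8 = 628.2 N acts straight down.
Horizontal: T_A cos 35.6° = T_B cos 64°  →  T_A = 0.5391 T_B.
Vertical: T_A sin 35.6° + T_B sin 64° = 628.2.
Substituting the horizontal relation into the vertical equation gives 1.213 T_B = 628.2, so T_B = 518 N.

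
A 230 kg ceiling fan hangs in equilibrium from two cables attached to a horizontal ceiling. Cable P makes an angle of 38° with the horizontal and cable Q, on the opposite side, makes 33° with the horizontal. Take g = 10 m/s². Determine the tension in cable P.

Weight W = 230 × 10 = 2300 N acts straight down.
Horizontal: T_P cos 38° = T_Q cos 33°  →  T_Q = 0.9396 T_P.
Vertical: T_P sin 38° + T_Q sin 33° = 2300.
Substituting the horizontal relation into the vertical equation gives 1.127 T_P = 2300, so T_P = 2040 N.

T_P ≈ 2040 N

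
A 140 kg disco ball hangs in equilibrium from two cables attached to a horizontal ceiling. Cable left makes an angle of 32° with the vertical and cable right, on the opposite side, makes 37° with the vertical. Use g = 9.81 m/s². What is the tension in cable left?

Angles from the horizontal: cable left is 90° − 32° = 58°, cable right is 90° − 37° = 53°.
Weight W = 140 × 9.81 = 1373 N acts straight down.
Horizontal: T_left cos 58° = T_right cos 53°  →  T_right = 0.8805 T_left.
Vertical: T_left sin 58° + T_right sin 53° = 1373.
Substituting the horizontal relation into the vertical equation gives 1.551 T_left = 1373, so T_left = 885.3 N.

T_left ≈ 885 N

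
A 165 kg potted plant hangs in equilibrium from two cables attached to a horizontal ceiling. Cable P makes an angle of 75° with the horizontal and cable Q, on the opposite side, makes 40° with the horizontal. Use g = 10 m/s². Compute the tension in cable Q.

Weight W = 165 × 10 = 1650 N acts straight down.
Horizontal: T_P cos 75° = T_Q cos 40°  →  T_P = 2.96 T_Q.
Vertical: T_P sin 75° + T_Q sin 40° = 1650.
Substituting the horizontal relation into the vertical equation gives 3.502 T_Q = 1650, so T_Q = 471.2 N.

T_Q ≈ 471 N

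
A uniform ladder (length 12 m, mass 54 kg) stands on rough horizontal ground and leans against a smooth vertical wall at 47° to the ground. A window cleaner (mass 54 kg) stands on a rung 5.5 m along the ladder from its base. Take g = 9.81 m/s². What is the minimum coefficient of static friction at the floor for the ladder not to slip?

μ_min ≈ 0.447

ΣF_y = 0: N_floor = 54×9.81 + 54×9.81 = 1059.5 N.
Torques about the foot: N_wall · 12 sin 47° = 54×9.81×6 cos 47° + 54×9.81×5.5 cos 47° → N_wall = 473.41 N.
ΣF_x = 0: f_floor = N_wall = 473.41 N.
μ_min = f_floor / N_floor = 473.41 / 1059.5 = 0.4468.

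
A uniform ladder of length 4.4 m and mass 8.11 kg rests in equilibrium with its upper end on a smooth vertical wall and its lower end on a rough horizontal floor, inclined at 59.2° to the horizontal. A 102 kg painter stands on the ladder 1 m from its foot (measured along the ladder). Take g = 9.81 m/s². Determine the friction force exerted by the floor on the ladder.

Torques about the foot: N_wall · 4.4 sin 59.2° = 8.11×9.81×2.2 cos 59.2° + 102×9.81×1 cos 59.2° → N_wall = 159.28 N.
ΣF_x = 0: f_floor = N_wall = 159.28 N.

f ≈ 159 N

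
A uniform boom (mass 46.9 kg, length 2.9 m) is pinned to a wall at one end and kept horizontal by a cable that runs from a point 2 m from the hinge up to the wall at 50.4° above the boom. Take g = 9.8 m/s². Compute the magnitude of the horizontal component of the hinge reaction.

H_x ≈ 276 N

Take torques about the hinge: T sin 50.4° · 2 = 46.9×9.8×1.45 = 666.45 N·m.
So T = 666.45 / (0.7705 × 2) = 432.47 N.
ΣF_x = 0: H_x = T cos 50.4° = 275.67 N.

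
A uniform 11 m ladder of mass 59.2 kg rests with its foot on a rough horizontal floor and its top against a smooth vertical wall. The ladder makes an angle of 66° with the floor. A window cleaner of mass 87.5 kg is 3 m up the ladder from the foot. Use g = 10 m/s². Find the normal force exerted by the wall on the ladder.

N_wall ≈ 238 N

Torques about the foot: N_wall · 11 sin 66° = 59.2×10×5.5 cos 66° + 87.5×10×3 cos 66° → N_wall = 238.04 N.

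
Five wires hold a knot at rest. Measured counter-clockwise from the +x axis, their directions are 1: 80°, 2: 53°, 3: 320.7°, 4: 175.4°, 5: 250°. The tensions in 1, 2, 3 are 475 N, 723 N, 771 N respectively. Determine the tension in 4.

T_4 ≈ 888 N

Resolve: ΣF_x = 475 cos 80° + 723 cos 53° + 771 cos 320.7° + T_4 cos 175.4° + T_5 cos 250° = 0.
        ΣF_y = 475 sin 80° + 723 sin 53° + 771 sin 320.7° + T_4 sin 175.4° + T_5 sin 250° = 0.
The known terms sum to (1114, 556.9) N, so -0.9968 T_4 − 0.3420 T_5 = -1114 and 0.0802 T_4 − 0.9397 T_5 = -556.9.
Solving simultaneously: T_4 = 888.5 N, T_5 = 668.4 N.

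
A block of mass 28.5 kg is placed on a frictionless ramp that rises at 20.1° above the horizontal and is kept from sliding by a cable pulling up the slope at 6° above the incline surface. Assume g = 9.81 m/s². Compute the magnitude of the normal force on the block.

N ≈ 252 N

Take axes along and perpendicular to the incline. Weight components: W sin 20.1° = 96.08 N down-slope, W cos 20.1° = 262.6 N into the surface.
Along incline: T cos 6° = W sin 20.1° → T = 96.61 N.
Perpendicular: N = W cos 20.1° − T sin 6° = 252.5 N.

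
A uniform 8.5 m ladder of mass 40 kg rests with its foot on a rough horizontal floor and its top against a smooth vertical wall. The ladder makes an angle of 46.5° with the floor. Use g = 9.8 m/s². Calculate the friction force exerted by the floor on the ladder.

f ≈ 186 N

Torques about the foot: N_wall · 8.5 sin 46.5° = 40×9.8×4.25 cos 46.5° → N_wall = 186 N.
ΣF_x = 0: f_floor = N_wall = 186 N.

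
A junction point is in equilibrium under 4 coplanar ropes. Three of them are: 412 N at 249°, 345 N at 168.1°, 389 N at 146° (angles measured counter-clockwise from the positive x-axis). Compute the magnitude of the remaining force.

F ≈ 813 N

Sum the known components: ΣF_x = -807.7 N, ΣF_y = -95.97 N.
For equilibrium the remaining force must supply (−ΣF_x, −ΣF_y) = (807.7, 95.97) N.
Magnitude = √((807.7)² + (95.97)²) = 813.4 N; direction = atan2(95.97, 807.7) = 6.8°.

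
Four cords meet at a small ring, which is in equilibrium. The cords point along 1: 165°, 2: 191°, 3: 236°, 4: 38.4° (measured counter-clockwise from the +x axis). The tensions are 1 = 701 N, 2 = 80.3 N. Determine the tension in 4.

Resolve: ΣF_x = 701 cos 165° + 80.3 cos 191° + T_3 cos 236° + T_4 cos 38.4° = 0.
        ΣF_y = 701 sin 165° + 80.3 sin 191° + T_3 sin 236° + T_4 sin 38.4° = 0.
The known terms sum to (-755.9, 166.1) N, so -0.5592 T_3 + 0.7837 T_4 = 755.9 and -0.8290 T_3 + 0.6211 T_4 = -166.1.
Solving simultaneously: T_3 = 1983 N, T_4 = 2380 N.

T_4 ≈ 2380 N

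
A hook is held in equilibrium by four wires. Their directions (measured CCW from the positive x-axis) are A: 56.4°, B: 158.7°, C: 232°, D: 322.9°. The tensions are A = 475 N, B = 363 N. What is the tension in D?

T_D ≈ 384 N

Resolve: ΣF_x = 475 cos 56.4° + 363 cos 158.7° + T_C cos 232° + T_D cos 322.9° = 0.
        ΣF_y = 475 sin 56.4° + 363 sin 158.7° + T_C sin 232° + T_D sin 322.9° = 0.
The known terms sum to (-75.34, 527.5) N, so -0.6157 T_C + 0.7976 T_D = 75.34 and -0.7880 T_C − 0.6032 T_D = -527.5.
Solving simultaneously: T_C = 375.3 N, T_D = 384.2 N.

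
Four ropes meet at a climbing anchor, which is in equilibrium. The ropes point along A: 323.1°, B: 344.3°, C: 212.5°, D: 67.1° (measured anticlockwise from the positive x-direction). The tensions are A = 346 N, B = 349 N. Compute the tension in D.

T_D ≈ 1030 N

Resolve: ΣF_x = 346 cos 323.1° + 349 cos 344.3° + T_C cos 212.5° + T_D cos 67.1° = 0.
        ΣF_y = 346 sin 323.1° + 349 sin 344.3° + T_C sin 212.5° + T_D sin 67.1° = 0.
The known terms sum to (612.7, -302.2) N, so -0.8434 T_C + 0.3891 T_D = -612.7 and -0.5373 T_C + 0.9212 T_D = 302.2.
Solving simultaneously: T_C = 1201 N, T_D = 1029 N.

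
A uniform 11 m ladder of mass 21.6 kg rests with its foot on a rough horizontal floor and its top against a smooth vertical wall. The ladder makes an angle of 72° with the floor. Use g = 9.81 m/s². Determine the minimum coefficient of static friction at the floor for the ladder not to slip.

μ_min ≈ 0.162

ΣF_y = 0: N_floor = 21.6×9.81 = 211.9 N.
Torques about the foot: N_wall · 11 sin 72° = 21.6×9.81×5.5 cos 72° → N_wall = 34.425 N.
ΣF_x = 0: f_floor = N_wall = 34.425 N.
μ_min = f_floor / N_floor = 34.425 / 211.9 = 0.1625.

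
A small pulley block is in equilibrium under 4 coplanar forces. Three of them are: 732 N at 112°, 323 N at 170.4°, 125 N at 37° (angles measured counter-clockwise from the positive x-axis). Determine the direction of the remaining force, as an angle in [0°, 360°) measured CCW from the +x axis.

Sum the known components: ΣF_x = -492.9 N, ΣF_y = 807.8 N.
For equilibrium the remaining force must supply (−ΣF_x, −ΣF_y) = (492.9, -807.8) N.
Magnitude = √((492.9)² + (-807.8)²) = 946.3 N; direction = atan2(-807.8, 492.9) = 301.4°.

θ ≈ 301°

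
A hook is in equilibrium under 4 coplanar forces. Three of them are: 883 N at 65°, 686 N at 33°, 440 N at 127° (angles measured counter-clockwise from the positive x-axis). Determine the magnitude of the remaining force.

Sum the known components: ΣF_x = 683.7 N, ΣF_y = 1525 N.
For equilibrium the remaining force must supply (−ΣF_x, −ΣF_y) = (-683.7, -1525) N.
Magnitude = √((-683.7)² + (-1525)²) = 1672 N; direction = atan2(-1525, -683.7) = 245.9°.

F ≈ 1670 N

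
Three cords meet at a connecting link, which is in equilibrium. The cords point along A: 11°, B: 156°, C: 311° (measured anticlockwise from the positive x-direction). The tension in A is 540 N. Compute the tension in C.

T_C ≈ 733 N

Resolve: ΣF_x = 540 cos 11° + T_B cos 156° + T_C cos 311° = 0.
        ΣF_y = 540 sin 11° + T_B sin 156° + T_C sin 311° = 0.
The known terms sum to (530.1, 103) N, so -0.9135 T_B + 0.6561 T_C = -530.1 and 0.4067 T_B − 0.7547 T_C = -103.
Solving simultaneously: T_B = 1107 N, T_C = 732.9 N.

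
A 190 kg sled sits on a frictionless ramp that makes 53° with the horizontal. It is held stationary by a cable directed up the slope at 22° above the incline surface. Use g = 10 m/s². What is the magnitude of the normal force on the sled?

N ≈ 530 N

Take axes along and perpendicular to the incline. Weight components: W sin 53° = 1517 N down-slope, W cos 53° = 1143 N into the surface.
Along incline: T cos 22° = W sin 53° → T = 1637 N.
Perpendicular: N = W cos 53° − T sin 22° = 530.4 N.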